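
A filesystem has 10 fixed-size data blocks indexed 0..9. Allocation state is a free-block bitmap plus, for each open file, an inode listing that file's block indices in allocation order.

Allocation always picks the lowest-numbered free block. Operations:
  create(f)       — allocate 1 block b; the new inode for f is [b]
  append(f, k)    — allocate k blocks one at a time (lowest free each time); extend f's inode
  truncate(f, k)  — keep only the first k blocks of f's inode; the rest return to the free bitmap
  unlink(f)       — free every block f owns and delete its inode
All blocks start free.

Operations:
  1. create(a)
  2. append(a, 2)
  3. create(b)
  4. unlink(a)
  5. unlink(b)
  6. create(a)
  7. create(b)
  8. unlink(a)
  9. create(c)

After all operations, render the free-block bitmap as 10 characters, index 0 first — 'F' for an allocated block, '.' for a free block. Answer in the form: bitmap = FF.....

[1] create(a) — a=0 (map F.........)
[2] append(a, 2) — a=0,1,2 (map FFF.......)
[3] create(b) — a=0,1,2 b=3 (map FFFF......)
[4] unlink(a) — b=3 (map ...F......)
[5] unlink(b) —  (map ..........)
[6] create(a) — a=0 (map F.........)
[7] create(b) — a=0 b=1 (map FF........)
[8] unlink(a) — b=1 (map .F........)
[9] create(c) — b=1 c=0 (map FF........)

bitmap = FF........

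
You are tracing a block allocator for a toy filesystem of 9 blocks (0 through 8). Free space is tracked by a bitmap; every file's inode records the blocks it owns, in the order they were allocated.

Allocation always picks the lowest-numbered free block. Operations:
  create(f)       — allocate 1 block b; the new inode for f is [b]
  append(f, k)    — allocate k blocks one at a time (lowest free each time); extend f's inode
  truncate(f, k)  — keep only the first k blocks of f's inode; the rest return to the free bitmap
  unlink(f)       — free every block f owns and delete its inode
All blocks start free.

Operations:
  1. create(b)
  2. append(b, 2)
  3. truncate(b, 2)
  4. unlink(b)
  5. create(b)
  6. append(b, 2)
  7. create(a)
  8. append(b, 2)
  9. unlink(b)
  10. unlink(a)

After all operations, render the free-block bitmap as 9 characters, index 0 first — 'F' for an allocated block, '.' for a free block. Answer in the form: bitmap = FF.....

  1. create(b)  ⇒  F........  {b→[0]}
  2. append(b, 2)  ⇒  FFF......  {b→[0, 1, 2]}
  3. truncate(b, 2)  ⇒  FF.......  {b→[0, 1]}
  4. unlink(b)  ⇒  .........  {}
  5. create(b)  ⇒  F........  {b→[0]}
  6. append(b, 2)  ⇒  FFF......  {b→[0, 1, 2]}
  7. create(a)  ⇒  FFFF.....  {a→[3]; b→[0, 1, 2]}
  8. append(b, 2)  ⇒  FFFFFF...  {a→[3]; b→[0, 1, 2, 4, 5]}
  9. unlink(b)  ⇒  ...F.....  {a→[3]}
  10. unlink(a)  ⇒  .........  {}

bitmap = .........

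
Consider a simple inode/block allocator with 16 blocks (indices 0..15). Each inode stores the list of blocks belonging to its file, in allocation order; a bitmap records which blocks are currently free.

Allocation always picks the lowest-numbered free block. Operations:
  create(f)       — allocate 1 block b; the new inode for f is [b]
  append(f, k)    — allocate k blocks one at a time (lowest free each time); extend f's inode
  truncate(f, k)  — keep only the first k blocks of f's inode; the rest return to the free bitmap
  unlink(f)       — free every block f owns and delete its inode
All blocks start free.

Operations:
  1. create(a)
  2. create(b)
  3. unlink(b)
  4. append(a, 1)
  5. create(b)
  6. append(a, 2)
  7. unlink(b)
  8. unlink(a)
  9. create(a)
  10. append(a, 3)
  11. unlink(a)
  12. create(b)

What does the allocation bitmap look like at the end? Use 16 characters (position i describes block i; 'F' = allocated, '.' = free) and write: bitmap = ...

bitmap = F...............

create(a): bitmap=F............... | a=[0]
create(b): bitmap=FF.............. | a=[0] b=[1]
unlink(b): bitmap=F............... | a=[0]
append(a, 1): bitmap=FF.............. | a=[0, 1]
create(b): bitmap=FFF............. | a=[0, 1] b=[2]
append(a, 2): bitmap=FFFFF........... | a=[0, 1, 3, 4] b=[2]
unlink(b): bitmap=FF.FF........... | a=[0, 1, 3, 4]
unlink(a): bitmap=................ | 
create(a): bitmap=F............... | a=[0]
append(a, 3): bitmap=FFFF............ | a=[0, 1, 2, 3]
unlink(a): bitmap=................ | 
create(b): bitmap=F............... | b=[0]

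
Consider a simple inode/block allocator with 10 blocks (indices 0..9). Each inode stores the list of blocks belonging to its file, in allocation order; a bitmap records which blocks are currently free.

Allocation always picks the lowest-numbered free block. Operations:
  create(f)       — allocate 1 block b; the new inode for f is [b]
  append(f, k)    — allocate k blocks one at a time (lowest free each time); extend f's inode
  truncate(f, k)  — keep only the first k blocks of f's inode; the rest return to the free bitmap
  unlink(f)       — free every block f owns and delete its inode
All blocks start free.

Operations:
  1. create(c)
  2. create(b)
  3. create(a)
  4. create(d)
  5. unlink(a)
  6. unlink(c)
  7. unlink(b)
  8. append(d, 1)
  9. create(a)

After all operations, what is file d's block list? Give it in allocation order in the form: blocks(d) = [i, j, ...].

[1] create(c) — c=0 (map F.........)
[2] create(b) — b=1 c=0 (map FF........)
[3] create(a) — a=2 b=1 c=0 (map FFF.......)
[4] create(d) — a=2 b=1 c=0 d=3 (map FFFF......)
[5] unlink(a) — b=1 c=0 d=3 (map FF.F......)
[6] unlink(c) — b=1 d=3 (map .F.F......)
[7] unlink(b) — d=3 (map ...F......)
[8] append(d, 1) — d=3,0 (map F..F......)
[9] create(a) — a=1 d=3,0 (map FF.F......)

blocks(d) = [3, 0]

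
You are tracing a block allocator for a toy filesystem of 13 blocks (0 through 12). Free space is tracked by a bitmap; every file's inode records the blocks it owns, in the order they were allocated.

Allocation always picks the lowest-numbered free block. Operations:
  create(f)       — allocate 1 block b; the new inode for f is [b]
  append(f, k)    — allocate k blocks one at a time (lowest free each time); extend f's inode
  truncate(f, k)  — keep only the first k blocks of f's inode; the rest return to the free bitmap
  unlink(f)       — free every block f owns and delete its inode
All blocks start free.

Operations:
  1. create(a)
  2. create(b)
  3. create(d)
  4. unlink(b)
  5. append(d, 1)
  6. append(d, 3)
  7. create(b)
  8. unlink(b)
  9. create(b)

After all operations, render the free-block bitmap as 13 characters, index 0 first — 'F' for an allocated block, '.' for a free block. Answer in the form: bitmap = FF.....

bitmap = FFFFFFF......

[1] create(a) — a=0 (map F............)
[2] create(b) — a=0 b=1 (map FF...........)
[3] create(d) — a=0 b=1 d=2 (map FFF..........)
[4] unlink(b) — a=0 d=2 (map F.F..........)
[5] append(d, 1) — a=0 d=2,1 (map FFF..........)
[6] append(d, 3) — a=0 d=2,1,3,4,5 (map FFFFFF.......)
[7] create(b) — a=0 b=6 d=2,1,3,4,5 (map FFFFFFF......)
[8] unlink(b) — a=0 d=2,1,3,4,5 (map FFFFFF.......)
[9] create(b) — a=0 b=6 d=2,1,3,4,5 (map FFFFFFF......)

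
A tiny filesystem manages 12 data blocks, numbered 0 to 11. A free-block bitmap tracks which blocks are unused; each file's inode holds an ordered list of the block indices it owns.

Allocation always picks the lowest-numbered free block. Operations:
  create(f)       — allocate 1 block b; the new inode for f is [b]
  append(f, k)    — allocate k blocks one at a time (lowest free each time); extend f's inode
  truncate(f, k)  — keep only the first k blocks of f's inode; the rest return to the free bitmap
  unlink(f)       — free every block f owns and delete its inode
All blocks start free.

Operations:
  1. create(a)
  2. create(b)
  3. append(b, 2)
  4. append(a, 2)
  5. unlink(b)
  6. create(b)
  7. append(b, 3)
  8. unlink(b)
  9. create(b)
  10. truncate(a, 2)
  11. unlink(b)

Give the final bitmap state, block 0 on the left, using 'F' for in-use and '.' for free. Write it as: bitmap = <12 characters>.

bitmap = F...F.......

create(a): bitmap=F........... | a=[0]
create(b): bitmap=FF.......... | a=[0] b=[1]
append(b, 2): bitmap=FFFF........ | a=[0] b=[1, 2, 3]
append(a, 2): bitmap=FFFFFF...... | a=[0, 4, 5] b=[1, 2, 3]
unlink(b): bitmap=F...FF...... | a=[0, 4, 5]
create(b): bitmap=FF..FF...... | a=[0, 4, 5] b=[1]
append(b, 3): bitmap=FFFFFFF..... | a=[0, 4, 5] b=[1, 2, 3, 6]
unlink(b): bitmap=F...FF...... | a=[0, 4, 5]
create(b): bitmap=FF..FF...... | a=[0, 4, 5] b=[1]
truncate(a, 2): bitmap=FF..F....... | a=[0, 4] b=[1]
unlink(b): bitmap=F...F....... | a=[0, 4]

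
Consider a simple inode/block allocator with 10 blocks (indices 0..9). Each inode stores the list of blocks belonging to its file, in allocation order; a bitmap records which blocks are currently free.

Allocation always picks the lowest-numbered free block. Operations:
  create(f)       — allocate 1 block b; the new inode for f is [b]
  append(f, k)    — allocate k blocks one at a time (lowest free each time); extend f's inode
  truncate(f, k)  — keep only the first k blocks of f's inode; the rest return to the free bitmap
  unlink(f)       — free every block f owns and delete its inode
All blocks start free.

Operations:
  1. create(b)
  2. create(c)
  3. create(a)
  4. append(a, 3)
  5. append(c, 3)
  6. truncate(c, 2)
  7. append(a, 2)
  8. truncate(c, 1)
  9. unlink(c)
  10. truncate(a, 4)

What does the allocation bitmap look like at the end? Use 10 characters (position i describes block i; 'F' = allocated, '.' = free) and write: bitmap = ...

after create(b) → b:[0]  free=[F.........]
after create(c) → b:[0], c:[1]  free=[FF........]
after create(a) → a:[2], b:[0], c:[1]  free=[FFF.......]
after append(a, 3) → a:[2, 3, 4, 5], b:[0], c:[1]  free=[FFFFFF....]
after append(c, 3) → a:[2, 3, 4, 5], b:[0], c:[1, 6, 7, 8]  free=[FFFFFFFFF.]
after truncate(c, 2) → a:[2, 3, 4, 5], b:[0], c:[1, 6]  free=[FFFFFFF...]
after append(a, 2) → a:[2, 3, 4, 5, 7, 8], b:[0], c:[1, 6]  free=[FFFFFFFFF.]
after truncate(c, 1) → a:[2, 3, 4, 5, 7, 8], b:[0], c:[1]  free=[FFFFFF.FF.]
after unlink(c) → a:[2, 3, 4, 5, 7, 8], b:[0]  free=[F.FFFF.FF.]
after truncate(a, 4) → a:[2, 3, 4, 5], b:[0]  free=[F.FFFF....]

bitmap = F.FFFF....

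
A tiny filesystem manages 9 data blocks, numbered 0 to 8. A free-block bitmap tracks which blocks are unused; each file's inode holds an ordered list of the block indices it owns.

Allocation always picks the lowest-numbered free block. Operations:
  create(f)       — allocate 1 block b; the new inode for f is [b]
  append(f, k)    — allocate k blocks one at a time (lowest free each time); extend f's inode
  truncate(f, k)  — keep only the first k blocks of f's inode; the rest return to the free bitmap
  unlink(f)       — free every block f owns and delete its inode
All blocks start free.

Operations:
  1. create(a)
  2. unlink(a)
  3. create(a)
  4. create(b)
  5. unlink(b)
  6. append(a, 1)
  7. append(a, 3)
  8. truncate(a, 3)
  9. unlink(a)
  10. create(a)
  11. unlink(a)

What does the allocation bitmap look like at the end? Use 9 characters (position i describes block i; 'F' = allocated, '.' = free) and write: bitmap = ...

create(a): bitmap=F........ | a=[0]
unlink(a): bitmap=......... | 
create(a): bitmap=F........ | a=[0]
create(b): bitmap=FF....... | a=[0] b=[1]
unlink(b): bitmap=F........ | a=[0]
append(a, 1): bitmap=FF....... | a=[0, 1]
append(a, 3): bitmap=FFFFF.... | a=[0, 1, 2, 3, 4]
truncate(a, 3): bitmap=FFF...... | a=[0, 1, 2]
unlink(a): bitmap=......... | 
create(a): bitmap=F........ | a=[0]
unlink(a): bitmap=......... | 

bitmap = .........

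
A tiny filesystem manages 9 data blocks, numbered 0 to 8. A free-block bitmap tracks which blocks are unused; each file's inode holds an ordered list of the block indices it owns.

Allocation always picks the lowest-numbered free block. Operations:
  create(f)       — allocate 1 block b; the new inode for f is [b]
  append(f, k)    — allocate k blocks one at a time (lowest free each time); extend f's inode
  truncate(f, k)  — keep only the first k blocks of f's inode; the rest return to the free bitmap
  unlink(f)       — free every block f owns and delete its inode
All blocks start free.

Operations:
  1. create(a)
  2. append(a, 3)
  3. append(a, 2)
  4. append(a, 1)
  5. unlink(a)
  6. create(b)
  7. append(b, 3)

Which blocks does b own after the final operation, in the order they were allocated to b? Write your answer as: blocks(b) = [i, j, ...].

[1] create(a) — a=0 (map F........)
[2] append(a, 3) — a=0,1,2,3 (map FFFF.....)
[3] append(a, 2) — a=0,1,2,3,4,5 (map FFFFFF...)
[4] append(a, 1) — a=0,1,2,3,4,5,6 (map FFFFFFF..)
[5] unlink(a) —  (map .........)
[6] create(b) — b=0 (map F........)
[7] append(b, 3) — b=0,1,2,3 (map FFFF.....)

blocks(b) = [0, 1, 2, 3]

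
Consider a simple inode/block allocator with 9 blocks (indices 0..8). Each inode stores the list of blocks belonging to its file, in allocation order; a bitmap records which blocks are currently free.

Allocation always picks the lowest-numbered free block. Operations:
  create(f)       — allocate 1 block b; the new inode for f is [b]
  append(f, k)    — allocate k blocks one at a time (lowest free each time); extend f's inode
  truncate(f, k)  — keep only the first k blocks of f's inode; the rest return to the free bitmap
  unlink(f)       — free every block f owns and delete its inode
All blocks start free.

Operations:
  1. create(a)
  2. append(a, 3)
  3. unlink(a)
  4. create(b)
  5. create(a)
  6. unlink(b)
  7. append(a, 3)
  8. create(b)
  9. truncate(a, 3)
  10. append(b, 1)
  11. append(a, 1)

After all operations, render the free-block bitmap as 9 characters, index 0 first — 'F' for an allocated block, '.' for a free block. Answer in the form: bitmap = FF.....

create(a): bitmap=F........ | a=[0]
append(a, 3): bitmap=FFFF..... | a=[0, 1, 2, 3]
unlink(a): bitmap=......... | 
create(b): bitmap=F........ | b=[0]
create(a): bitmap=FF....... | a=[1] b=[0]
unlink(b): bitmap=.F....... | a=[1]
append(a, 3): bitmap=FFFF..... | a=[1, 0, 2, 3]
create(b): bitmap=FFFFF.... | a=[1, 0, 2, 3] b=[4]
truncate(a, 3): bitmap=FFF.F.... | a=[1, 0, 2] b=[4]
append(b, 1): bitmap=FFFFF.... | a=[1, 0, 2] b=[4, 3]
append(a, 1): bitmap=FFFFFF... | a=[1, 0, 2, 5] b=[4, 3]

bitmap = FFFFFF...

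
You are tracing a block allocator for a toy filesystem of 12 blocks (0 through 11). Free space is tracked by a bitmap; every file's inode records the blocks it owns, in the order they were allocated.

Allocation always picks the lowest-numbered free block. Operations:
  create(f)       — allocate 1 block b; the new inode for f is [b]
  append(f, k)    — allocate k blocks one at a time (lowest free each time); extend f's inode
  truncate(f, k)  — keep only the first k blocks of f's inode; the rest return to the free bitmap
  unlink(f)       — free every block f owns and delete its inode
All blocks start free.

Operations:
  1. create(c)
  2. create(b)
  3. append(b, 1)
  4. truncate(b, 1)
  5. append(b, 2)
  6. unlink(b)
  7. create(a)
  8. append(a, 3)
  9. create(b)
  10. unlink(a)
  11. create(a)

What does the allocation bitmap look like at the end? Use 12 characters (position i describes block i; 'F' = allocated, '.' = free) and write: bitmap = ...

bitmap = FF...F......

after create(c) → c:[0]  free=[F...........]
after create(b) → b:[1], c:[0]  free=[FF..........]
after append(b, 1) → b:[1, 2], c:[0]  free=[FFF.........]
after truncate(b, 1) → b:[1], c:[0]  free=[FF..........]
after append(b, 2) → b:[1, 2, 3], c:[0]  free=[FFFF........]
after unlink(b) → c:[0]  free=[F...........]
after create(a) → a:[1], c:[0]  free=[FF..........]
after append(a, 3) → a:[1, 2, 3, 4], c:[0]  free=[FFFFF.......]
after create(b) → a:[1, 2, 3, 4], b:[5], c:[0]  free=[FFFFFF......]
after unlink(a) → b:[5], c:[0]  free=[F....F......]
after create(a) → a:[1], b:[5], c:[0]  free=[FF...F......]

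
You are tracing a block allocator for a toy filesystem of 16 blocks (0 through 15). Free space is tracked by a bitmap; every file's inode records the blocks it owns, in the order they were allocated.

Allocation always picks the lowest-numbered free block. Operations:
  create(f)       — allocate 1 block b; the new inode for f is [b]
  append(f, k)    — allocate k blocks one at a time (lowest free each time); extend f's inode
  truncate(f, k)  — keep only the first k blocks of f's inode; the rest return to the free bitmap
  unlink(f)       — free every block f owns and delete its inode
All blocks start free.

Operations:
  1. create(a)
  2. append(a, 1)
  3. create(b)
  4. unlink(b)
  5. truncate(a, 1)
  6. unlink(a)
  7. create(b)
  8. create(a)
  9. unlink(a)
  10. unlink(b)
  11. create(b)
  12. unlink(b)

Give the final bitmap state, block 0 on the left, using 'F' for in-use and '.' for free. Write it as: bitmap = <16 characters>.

after create(a) → a:[0]  free=[F...............]
after append(a, 1) → a:[0, 1]  free=[FF..............]
after create(b) → a:[0, 1], b:[2]  free=[FFF.............]
after unlink(b) → a:[0, 1]  free=[FF..............]
after truncate(a, 1) → a:[0]  free=[F...............]
after unlink(a) →   free=[................]
after create(b) → b:[0]  free=[F...............]
after create(a) → a:[1], b:[0]  free=[FF..............]
after unlink(a) → b:[0]  free=[F...............]
after unlink(b) →   free=[................]
after create(b) → b:[0]  free=[F...............]
after unlink(b) →   free=[................]

bitmap = ................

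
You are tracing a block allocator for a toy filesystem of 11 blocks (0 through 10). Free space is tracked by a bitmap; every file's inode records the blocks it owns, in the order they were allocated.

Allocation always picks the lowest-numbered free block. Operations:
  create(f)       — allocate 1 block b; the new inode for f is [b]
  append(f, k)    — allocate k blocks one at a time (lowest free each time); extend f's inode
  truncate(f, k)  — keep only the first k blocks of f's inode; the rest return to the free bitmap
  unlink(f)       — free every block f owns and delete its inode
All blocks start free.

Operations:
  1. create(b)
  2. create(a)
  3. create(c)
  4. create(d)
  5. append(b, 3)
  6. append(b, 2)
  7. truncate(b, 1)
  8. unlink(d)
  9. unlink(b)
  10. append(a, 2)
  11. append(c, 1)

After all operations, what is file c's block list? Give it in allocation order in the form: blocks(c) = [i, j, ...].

  1. create(b)  ⇒  F..........  {b→[0]}
  2. create(a)  ⇒  FF.........  {a→[1]; b→[0]}
  3. create(c)  ⇒  FFF........  {a→[1]; b→[0]; c→[2]}
  4. create(d)  ⇒  FFFF.......  {a→[1]; b→[0]; c→[2]; d→[3]}
  5. append(b, 3)  ⇒  FFFFFFF....  {a→[1]; b→[0, 4, 5, 6]; c→[2]; d→[3]}
  6. append(b, 2)  ⇒  FFFFFFFFF..  {a→[1]; b→[0, 4, 5, 6, 7, 8]; c→[2]; d→[3]}
  7. truncate(b, 1)  ⇒  FFFF.......  {a→[1]; b→[0]; c→[2]; d→[3]}
  8. unlink(d)  ⇒  FFF........  {a→[1]; b→[0]; c→[2]}
  9. unlink(b)  ⇒  .FF........  {a→[1]; c→[2]}
  10. append(a, 2)  ⇒  FFFF.......  {a→[1, 0, 3]; c→[2]}
  11. append(c, 1)  ⇒  FFFFF......  {a→[1, 0, 3]; c→[2, 4]}

blocks(c) = [2, 4]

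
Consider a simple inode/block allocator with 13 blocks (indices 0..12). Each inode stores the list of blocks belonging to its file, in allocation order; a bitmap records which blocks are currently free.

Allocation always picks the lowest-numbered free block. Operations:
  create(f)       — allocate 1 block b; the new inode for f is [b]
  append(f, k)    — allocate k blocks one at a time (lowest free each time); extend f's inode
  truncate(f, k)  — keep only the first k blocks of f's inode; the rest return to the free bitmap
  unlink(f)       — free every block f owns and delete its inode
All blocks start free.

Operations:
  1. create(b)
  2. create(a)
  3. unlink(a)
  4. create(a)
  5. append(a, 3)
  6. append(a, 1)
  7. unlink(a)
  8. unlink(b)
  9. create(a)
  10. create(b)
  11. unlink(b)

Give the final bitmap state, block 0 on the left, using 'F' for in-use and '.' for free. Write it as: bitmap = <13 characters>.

after create(b) → b:[0]  free=[F............]
after create(a) → a:[1], b:[0]  free=[FF...........]
after unlink(a) → b:[0]  free=[F............]
after create(a) → a:[1], b:[0]  free=[FF...........]
after append(a, 3) → a:[1, 2, 3, 4], b:[0]  free=[FFFFF........]
after append(a, 1) → a:[1, 2, 3, 4, 5], b:[0]  free=[FFFFFF.......]
after unlink(a) → b:[0]  free=[F............]
after unlink(b) →   free=[.............]
after create(a) → a:[0]  free=[F............]
after create(b) → a:[0], b:[1]  free=[FF...........]
after unlink(b) → a:[0]  free=[F............]

bitmap = F............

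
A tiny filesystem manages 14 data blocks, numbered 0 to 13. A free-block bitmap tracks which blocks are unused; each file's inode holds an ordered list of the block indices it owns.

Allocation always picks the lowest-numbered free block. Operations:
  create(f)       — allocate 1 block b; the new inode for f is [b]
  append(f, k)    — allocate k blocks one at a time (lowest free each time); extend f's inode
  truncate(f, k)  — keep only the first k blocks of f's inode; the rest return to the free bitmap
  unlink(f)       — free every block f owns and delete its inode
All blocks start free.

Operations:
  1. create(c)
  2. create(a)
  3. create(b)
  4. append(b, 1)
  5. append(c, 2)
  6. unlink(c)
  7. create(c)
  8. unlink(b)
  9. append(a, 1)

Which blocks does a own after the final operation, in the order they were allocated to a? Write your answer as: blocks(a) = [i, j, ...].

[1] create(c) — c=0 (map F.............)
[2] create(a) — a=1 c=0 (map FF............)
[3] create(b) — a=1 b=2 c=0 (map FFF...........)
[4] append(b, 1) — a=1 b=2,3 c=0 (map FFFF..........)
[5] append(c, 2) — a=1 b=2,3 c=0,4,5 (map FFFFFF........)
[6] unlink(c) — a=1 b=2,3 (map .FFF..........)
[7] create(c) — a=1 b=2,3 c=0 (map FFFF..........)
[8] unlink(b) — a=1 c=0 (map FF............)
[9] append(a, 1) — a=1,2 c=0 (map FFF...........)

blocks(a) = [1, 2]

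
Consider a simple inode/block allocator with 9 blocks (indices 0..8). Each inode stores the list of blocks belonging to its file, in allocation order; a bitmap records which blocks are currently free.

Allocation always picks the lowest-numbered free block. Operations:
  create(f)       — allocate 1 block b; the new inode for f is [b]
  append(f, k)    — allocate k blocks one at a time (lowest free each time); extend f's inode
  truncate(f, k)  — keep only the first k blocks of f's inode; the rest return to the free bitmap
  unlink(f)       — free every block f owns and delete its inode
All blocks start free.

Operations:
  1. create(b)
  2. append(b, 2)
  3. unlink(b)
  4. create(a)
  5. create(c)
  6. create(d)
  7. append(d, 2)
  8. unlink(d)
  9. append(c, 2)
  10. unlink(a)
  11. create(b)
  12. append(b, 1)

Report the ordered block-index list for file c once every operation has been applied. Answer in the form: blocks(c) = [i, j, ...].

[1] create(b) — b=0 (map F........)
[2] append(b, 2) — b=0,1,2 (map FFF......)
[3] unlink(b) —  (map .........)
[4] create(a) — a=0 (map F........)
[5] create(c) — a=0 c=1 (map FF.......)
[6] create(d) — a=0 c=1 d=2 (map FFF......)
[7] append(d, 2) — a=0 c=1 d=2,3,4 (map FFFFF....)
[8] unlink(d) — a=0 c=1 (map FF.......)
[9] append(c, 2) — a=0 c=1,2,3 (map FFFF.....)
[10] unlink(a) — c=1,2,3 (map .FFF.....)
[11] create(b) — b=0 c=1,2,3 (map FFFF.....)
[12] append(b, 1) — b=0,4 c=1,2,3 (map FFFFF....)

blocks(c) = [1, 2, 3]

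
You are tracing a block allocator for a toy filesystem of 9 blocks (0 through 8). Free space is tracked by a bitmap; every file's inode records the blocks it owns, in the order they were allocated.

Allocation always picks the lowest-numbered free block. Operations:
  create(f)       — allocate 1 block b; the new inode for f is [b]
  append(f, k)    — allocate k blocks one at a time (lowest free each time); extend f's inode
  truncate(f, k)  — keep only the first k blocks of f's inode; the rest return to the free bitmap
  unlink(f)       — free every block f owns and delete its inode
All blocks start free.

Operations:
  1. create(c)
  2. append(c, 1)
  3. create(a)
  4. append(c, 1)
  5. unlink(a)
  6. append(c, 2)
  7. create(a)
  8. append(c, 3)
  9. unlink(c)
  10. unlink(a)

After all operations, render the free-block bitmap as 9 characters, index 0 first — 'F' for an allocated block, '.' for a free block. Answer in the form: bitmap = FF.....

  1. create(c)  ⇒  F........  {c→[0]}
  2. append(c, 1)  ⇒  FF.......  {c→[0, 1]}
  3. create(a)  ⇒  FFF......  {a→[2]; c→[0, 1]}
  4. append(c, 1)  ⇒  FFFF.....  {a→[2]; c→[0, 1, 3]}
  5. unlink(a)  ⇒  FF.F.....  {c→[0, 1, 3]}
  6. append(c, 2)  ⇒  FFFFF....  {c→[0, 1, 3, 2, 4]}
  7. create(a)  ⇒  FFFFFF...  {a→[5]; c→[0, 1, 3, 2, 4]}
  8. append(c, 3)  ⇒  FFFFFFFFF  {a→[5]; c→[0, 1, 3, 2, 4, 6, 7, 8]}
  9. unlink(c)  ⇒  .....F...  {a→[5]}
  10. unlink(a)  ⇒  .........  {}

bitmap = .........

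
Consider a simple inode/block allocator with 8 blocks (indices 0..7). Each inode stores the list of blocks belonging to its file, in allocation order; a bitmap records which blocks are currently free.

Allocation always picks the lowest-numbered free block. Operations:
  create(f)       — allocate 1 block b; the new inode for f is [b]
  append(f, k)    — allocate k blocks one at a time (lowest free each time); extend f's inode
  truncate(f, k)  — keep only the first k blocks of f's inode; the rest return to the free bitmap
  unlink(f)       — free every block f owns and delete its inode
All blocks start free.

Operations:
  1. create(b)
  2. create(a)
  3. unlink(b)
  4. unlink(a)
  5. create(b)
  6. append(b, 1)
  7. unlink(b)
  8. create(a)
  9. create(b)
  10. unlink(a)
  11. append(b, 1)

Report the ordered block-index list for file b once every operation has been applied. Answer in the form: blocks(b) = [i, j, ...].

blocks(b) = [1, 0]

create(b): bitmap=F....... | b=[0]
create(a): bitmap=FF...... | a=[1] b=[0]
unlink(b): bitmap=.F...... | a=[1]
unlink(a): bitmap=........ | 
create(b): bitmap=F....... | b=[0]
append(b, 1): bitmap=FF...... | b=[0, 1]
unlink(b): bitmap=........ | 
create(a): bitmap=F....... | a=[0]
create(b): bitmap=FF...... | a=[0] b=[1]
unlink(a): bitmap=.F...... | b=[1]
append(b, 1): bitmap=FF...... | b=[1, 0]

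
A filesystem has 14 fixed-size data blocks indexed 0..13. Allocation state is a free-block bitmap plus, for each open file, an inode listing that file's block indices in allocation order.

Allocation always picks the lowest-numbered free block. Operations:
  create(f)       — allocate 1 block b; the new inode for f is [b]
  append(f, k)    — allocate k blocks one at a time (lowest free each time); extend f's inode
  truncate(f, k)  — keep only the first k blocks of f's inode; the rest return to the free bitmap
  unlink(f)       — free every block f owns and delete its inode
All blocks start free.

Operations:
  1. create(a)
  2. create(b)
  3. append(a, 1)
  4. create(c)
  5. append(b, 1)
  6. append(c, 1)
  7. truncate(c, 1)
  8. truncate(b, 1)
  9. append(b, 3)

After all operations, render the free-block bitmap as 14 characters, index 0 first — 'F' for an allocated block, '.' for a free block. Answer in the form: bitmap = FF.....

  1. create(a)  ⇒  F.............  {a→[0]}
  2. create(b)  ⇒  FF............  {a→[0]; b→[1]}
  3. append(a, 1)  ⇒  FFF...........  {a→[0, 2]; b→[1]}
  4. create(c)  ⇒  FFFF..........  {a→[0, 2]; b→[1]; c→[3]}
  5. append(b, 1)  ⇒  FFFFF.........  {a→[0, 2]; b→[1, 4]; c→[3]}
  6. append(c, 1)  ⇒  FFFFFF........  {a→[0, 2]; b→[1, 4]; c→[3, 5]}
  7. truncate(c, 1)  ⇒  FFFFF.........  {a→[0, 2]; b→[1, 4]; c→[3]}
  8. truncate(b, 1)  ⇒  FFFF..........  {a→[0, 2]; b→[1]; c→[3]}
  9. append(b, 3)  ⇒  FFFFFFF.......  {a→[0, 2]; b→[1, 4, 5, 6]; c→[3]}

bitmap = FFFFFFF.......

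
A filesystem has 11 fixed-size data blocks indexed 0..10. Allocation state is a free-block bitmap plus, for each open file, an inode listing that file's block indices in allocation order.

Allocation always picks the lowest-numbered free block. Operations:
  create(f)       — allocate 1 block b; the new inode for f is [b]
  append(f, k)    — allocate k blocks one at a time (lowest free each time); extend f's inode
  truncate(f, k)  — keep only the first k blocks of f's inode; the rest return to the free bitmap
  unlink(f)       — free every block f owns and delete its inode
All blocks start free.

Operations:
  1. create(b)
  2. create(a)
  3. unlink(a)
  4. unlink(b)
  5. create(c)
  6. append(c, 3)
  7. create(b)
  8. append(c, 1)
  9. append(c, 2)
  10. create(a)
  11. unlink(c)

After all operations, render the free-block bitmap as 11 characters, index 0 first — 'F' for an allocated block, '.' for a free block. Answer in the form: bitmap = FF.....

  1. create(b)  ⇒  F..........  {b→[0]}
  2. create(a)  ⇒  FF.........  {a→[1]; b→[0]}
  3. unlink(a)  ⇒  F..........  {b→[0]}
  4. unlink(b)  ⇒  ...........  {}
  5. create(c)  ⇒  F..........  {c→[0]}
  6. append(c, 3)  ⇒  FFFF.......  {c→[0, 1, 2, 3]}
  7. create(b)  ⇒  FFFFF......  {b→[4]; c→[0, 1, 2, 3]}
  8. append(c, 1)  ⇒  FFFFFF.....  {b→[4]; c→[0, 1, 2, 3, 5]}
  9. append(c, 2)  ⇒  FFFFFFFF...  {b→[4]; c→[0, 1, 2, 3, 5, 6, 7]}
  10. create(a)  ⇒  FFFFFFFFF..  {a→[8]; b→[4]; c→[0, 1, 2, 3, 5, 6, 7]}
  11. unlink(c)  ⇒  ....F...F..  {a→[8]; b→[4]}

bitmap = ....F...F..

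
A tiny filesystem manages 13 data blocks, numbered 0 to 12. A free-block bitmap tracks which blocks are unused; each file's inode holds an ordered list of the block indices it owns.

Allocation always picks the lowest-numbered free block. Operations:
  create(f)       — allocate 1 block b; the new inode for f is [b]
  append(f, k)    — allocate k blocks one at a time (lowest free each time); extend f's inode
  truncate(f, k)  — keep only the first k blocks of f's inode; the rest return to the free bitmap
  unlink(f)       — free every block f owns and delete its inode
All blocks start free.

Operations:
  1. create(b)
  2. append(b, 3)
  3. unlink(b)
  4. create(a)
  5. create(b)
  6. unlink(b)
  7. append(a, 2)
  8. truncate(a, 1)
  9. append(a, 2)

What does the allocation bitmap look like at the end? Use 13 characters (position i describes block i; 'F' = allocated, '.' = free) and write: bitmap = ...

bitmap = FFF..........

after create(b) → b:[0]  free=[F............]
after append(b, 3) → b:[0, 1, 2, 3]  free=[FFFF.........]
after unlink(b) →   free=[.............]
after create(a) → a:[0]  free=[F............]
after create(b) → a:[0], b:[1]  free=[FF...........]
after unlink(b) → a:[0]  free=[F............]
after append(a, 2) → a:[0, 1, 2]  free=[FFF..........]
after truncate(a, 1) → a:[0]  free=[F............]
after append(a, 2) → a:[0, 1, 2]  free=[FFF..........]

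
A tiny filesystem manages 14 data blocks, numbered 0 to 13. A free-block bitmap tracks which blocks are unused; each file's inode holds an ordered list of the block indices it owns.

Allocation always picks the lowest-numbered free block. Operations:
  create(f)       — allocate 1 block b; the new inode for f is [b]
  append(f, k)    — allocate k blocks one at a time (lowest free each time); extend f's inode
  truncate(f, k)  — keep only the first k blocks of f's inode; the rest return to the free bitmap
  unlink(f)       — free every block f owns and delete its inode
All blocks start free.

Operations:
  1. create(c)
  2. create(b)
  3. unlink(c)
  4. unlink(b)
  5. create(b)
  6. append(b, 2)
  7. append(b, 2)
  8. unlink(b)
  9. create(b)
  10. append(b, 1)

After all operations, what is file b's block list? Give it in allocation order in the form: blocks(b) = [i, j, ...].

blocks(b) = [0, 1]

after create(c) → c:[0]  free=[F.............]
after create(b) → b:[1], c:[0]  free=[FF............]
after unlink(c) → b:[1]  free=[.F............]
after unlink(b) →   free=[..............]
after create(b) → b:[0]  free=[F.............]
after append(b, 2) → b:[0, 1, 2]  free=[FFF...........]
after append(b, 2) → b:[0, 1, 2, 3, 4]  free=[FFFFF.........]
after unlink(b) →   free=[..............]
after create(b) → b:[0]  free=[F.............]
after append(b, 1) → b:[0, 1]  free=[FF............]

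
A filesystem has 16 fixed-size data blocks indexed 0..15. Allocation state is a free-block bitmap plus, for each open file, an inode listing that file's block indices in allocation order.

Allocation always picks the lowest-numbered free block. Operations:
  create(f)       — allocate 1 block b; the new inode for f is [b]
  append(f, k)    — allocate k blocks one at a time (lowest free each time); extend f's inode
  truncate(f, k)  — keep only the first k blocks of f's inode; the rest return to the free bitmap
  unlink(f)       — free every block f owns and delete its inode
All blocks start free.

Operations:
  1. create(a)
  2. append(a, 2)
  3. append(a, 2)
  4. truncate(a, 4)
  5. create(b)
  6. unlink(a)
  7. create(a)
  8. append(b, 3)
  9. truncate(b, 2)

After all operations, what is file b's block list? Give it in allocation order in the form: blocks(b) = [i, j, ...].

blocks(b) = [4, 1]

  1. create(a)  ⇒  F...............  {a→[0]}
  2. append(a, 2)  ⇒  FFF.............  {a→[0, 1, 2]}
  3. append(a, 2)  ⇒  FFFFF...........  {a→[0, 1, 2, 3, 4]}
  4. truncate(a, 4)  ⇒  FFFF............  {a→[0, 1, 2, 3]}
  5. create(b)  ⇒  FFFFF...........  {a→[0, 1, 2, 3]; b→[4]}
  6. unlink(a)  ⇒  ....F...........  {b→[4]}
  7. create(a)  ⇒  F...F...........  {a→[0]; b→[4]}
  8. append(b, 3)  ⇒  FFFFF...........  {a→[0]; b→[4, 1, 2, 3]}
  9. truncate(b, 2)  ⇒  FF..F...........  {a→[0]; b→[4, 1]}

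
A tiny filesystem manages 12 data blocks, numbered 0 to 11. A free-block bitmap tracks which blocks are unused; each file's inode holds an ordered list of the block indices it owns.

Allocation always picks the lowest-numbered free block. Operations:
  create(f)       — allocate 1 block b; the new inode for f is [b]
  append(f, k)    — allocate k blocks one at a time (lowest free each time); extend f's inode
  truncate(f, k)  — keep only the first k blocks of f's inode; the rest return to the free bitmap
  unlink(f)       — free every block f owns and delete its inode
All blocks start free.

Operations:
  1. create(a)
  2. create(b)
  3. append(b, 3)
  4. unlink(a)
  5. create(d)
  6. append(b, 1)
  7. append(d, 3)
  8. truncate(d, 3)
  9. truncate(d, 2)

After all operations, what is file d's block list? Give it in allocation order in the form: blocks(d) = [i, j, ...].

after create(a) → a:[0]  free=[F...........]
after create(b) → a:[0], b:[1]  free=[FF..........]
after append(b, 3) → a:[0], b:[1, 2, 3, 4]  free=[FFFFF.......]
after unlink(a) → b:[1, 2, 3, 4]  free=[.FFFF.......]
after create(d) → b:[1, 2, 3, 4], d:[0]  free=[FFFFF.......]
after append(b, 1) → b:[1, 2, 3, 4, 5], d:[0]  free=[FFFFFF......]
after append(d, 3) → b:[1, 2, 3, 4, 5], d:[0, 6, 7, 8]  free=[FFFFFFFFF...]
after truncate(d, 3) → b:[1, 2, 3, 4, 5], d:[0, 6, 7]  free=[FFFFFFFF....]
after truncate(d, 2) → b:[1, 2, 3, 4, 5], d:[0, 6]  free=[FFFFFFF.....]

blocks(d) = [0, 6]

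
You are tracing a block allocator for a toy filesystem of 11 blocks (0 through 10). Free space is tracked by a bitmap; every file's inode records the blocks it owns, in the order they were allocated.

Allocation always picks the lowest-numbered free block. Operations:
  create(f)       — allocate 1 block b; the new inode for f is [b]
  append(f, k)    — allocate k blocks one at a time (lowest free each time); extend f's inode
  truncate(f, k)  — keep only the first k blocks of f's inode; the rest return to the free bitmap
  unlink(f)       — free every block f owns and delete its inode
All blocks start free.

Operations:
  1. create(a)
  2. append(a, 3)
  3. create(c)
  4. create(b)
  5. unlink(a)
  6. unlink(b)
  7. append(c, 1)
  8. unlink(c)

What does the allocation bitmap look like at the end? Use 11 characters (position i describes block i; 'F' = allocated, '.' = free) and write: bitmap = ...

  1. create(a)  ⇒  F..........  {a→[0]}
  2. append(a, 3)  ⇒  FFFF.......  {a→[0, 1, 2, 3]}
  3. create(c)  ⇒  FFFFF......  {a→[0, 1, 2, 3]; c→[4]}
  4. create(b)  ⇒  FFFFFF.....  {a→[0, 1, 2, 3]; b→[5]; c→[4]}
  5. unlink(a)  ⇒  ....FF.....  {b→[5]; c→[4]}
  6. unlink(b)  ⇒  ....F......  {c→[4]}
  7. append(c, 1)  ⇒  F...F......  {c→[4, 0]}
  8. unlink(c)  ⇒  ...........  {}

bitmap = ...........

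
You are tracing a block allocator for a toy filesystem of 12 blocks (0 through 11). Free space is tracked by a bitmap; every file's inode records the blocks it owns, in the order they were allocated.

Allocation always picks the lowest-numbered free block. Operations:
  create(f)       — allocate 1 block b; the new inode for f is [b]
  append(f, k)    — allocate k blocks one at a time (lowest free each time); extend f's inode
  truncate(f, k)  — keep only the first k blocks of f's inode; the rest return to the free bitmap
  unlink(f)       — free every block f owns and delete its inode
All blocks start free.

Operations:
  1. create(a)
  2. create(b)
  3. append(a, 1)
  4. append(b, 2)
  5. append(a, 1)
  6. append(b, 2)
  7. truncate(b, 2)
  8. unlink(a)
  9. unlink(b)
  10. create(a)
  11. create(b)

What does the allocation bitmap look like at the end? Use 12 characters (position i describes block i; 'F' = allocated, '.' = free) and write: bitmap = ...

after create(a) → a:[0]  free=[F...........]
after create(b) → a:[0], b:[1]  free=[FF..........]
after append(a, 1) → a:[0, 2], b:[1]  free=[FFF.........]
after append(b, 2) → a:[0, 2], b:[1, 3, 4]  free=[FFFFF.......]
after append(a, 1) → a:[0, 2, 5], b:[1, 3, 4]  free=[FFFFFF......]
after append(b, 2) → a:[0, 2, 5], b:[1, 3, 4, 6, 7]  free=[FFFFFFFF....]
after truncate(b, 2) → a:[0, 2, 5], b:[1, 3]  free=[FFFF.F......]
after unlink(a) → b:[1, 3]  free=[.F.F........]
after unlink(b) →   free=[............]
after create(a) → a:[0]  free=[F...........]
after create(b) → a:[0], b:[1]  free=[FF..........]

bitmap = FF..........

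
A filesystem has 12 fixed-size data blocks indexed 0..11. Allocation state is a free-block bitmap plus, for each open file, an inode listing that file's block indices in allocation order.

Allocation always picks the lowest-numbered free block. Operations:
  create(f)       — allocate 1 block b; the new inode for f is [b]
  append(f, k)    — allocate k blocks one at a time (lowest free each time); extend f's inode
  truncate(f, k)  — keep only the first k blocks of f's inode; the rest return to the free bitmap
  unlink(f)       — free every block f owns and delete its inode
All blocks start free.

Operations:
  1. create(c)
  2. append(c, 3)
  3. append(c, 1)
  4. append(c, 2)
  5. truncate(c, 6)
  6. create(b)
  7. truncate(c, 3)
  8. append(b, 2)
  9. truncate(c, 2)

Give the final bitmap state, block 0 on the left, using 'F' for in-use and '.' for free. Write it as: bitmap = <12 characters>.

after create(c) → c:[0]  free=[F...........]
after append(c, 3) → c:[0, 1, 2, 3]  free=[FFFF........]
after append(c, 1) → c:[0, 1, 2, 3, 4]  free=[FFFFF.......]
after append(c, 2) → c:[0, 1, 2, 3, 4, 5, 6]  free=[FFFFFFF.....]
after truncate(c, 6) → c:[0, 1, 2, 3, 4, 5]  free=[FFFFFF......]
after create(b) → b:[6], c:[0, 1, 2, 3, 4, 5]  free=[FFFFFFF.....]
after truncate(c, 3) → b:[6], c:[0, 1, 2]  free=[FFF...F.....]
after append(b, 2) → b:[6, 3, 4], c:[0, 1, 2]  free=[FFFFF.F.....]
after truncate(c, 2) → b:[6, 3, 4], c:[0, 1]  free=[FF.FF.F.....]

bitmap = FF.FF.F.....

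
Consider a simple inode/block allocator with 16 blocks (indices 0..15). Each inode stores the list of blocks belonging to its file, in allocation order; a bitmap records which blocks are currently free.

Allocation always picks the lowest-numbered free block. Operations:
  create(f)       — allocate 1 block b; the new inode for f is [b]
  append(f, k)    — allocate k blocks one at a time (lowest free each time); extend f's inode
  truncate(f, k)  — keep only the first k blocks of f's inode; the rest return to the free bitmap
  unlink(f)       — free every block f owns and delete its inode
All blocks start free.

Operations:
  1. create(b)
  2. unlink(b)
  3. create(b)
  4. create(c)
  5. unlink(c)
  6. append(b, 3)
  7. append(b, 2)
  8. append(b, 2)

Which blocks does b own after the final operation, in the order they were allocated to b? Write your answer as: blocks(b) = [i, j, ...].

  1. create(b)  ⇒  F...............  {b→[0]}
  2. unlink(b)  ⇒  ................  {}
  3. create(b)  ⇒  F...............  {b→[0]}
  4. create(c)  ⇒  FF..............  {b→[0]; c→[1]}
  5. unlink(c)  ⇒  F...............  {b→[0]}
  6. append(b, 3)  ⇒  FFFF............  {b→[0, 1, 2, 3]}
  7. append(b, 2)  ⇒  FFFFFF..........  {b→[0, 1, 2, 3, 4, 5]}
  8. append(b, 2)  ⇒  FFFFFFFF........  {b→[0, 1, 2, 3, 4, 5, 6, 7]}

blocks(b) = [0, 1, 2, 3, 4, 5, 6, 7]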